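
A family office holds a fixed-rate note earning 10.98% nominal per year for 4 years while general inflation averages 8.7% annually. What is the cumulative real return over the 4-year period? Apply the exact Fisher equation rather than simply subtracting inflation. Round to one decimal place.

8.7%

The annual real rate is (1+10.98%)/(1+8.7%) − 1 = 2.0975%.
Compounded over 4 years: (1 + 0.020975)^4 − 1 ≈ 0.08658.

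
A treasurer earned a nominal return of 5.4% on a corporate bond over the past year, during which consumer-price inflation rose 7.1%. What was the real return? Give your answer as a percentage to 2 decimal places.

-1.59%

Real return via the Fisher equation: (1 + 5.4%)/(1 + 7.1%) − 1 = 1.054/1.071 − 1 ≈ -0.01587.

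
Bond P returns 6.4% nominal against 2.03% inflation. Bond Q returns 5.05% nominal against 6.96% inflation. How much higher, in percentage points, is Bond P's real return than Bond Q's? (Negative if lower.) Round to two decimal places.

Bond P real return: 1.064/1.0203 − 1 = 4.283%.
Bond Q real return: 1.0505/1.0696 − 1 = -1.786%.
Difference: 4.283 − (-1.786) = 6.069 pp.

6.07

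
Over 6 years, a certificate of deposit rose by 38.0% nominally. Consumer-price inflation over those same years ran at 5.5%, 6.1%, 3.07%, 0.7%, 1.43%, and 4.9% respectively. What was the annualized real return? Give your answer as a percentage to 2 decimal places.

Cumulative inflation factor: 1.055 × 1.061 × 1.0307 × 1.007 × 1.0143 × 1.049 ≈ 1.23615.
Nominal growth factor: 1.38000. Real growth factor = 1.38000 / 1.23615 ≈ 1.11637.
Annualized: 1.11637^(1/6) − 1 ≈ 0.01852.

1.85%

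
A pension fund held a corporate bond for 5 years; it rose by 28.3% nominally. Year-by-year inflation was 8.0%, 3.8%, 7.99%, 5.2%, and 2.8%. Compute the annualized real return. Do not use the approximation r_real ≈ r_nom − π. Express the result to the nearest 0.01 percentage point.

-0.40%

Cumulative inflation factor: 1.080 × 1.038 × 1.0799 × 1.052 × 1.028 ≈ 1.30922.
Nominal growth factor: 1.28300. Real growth factor = 1.28300 / 1.30922 ≈ 0.97997.
Annualized: 0.97997^(1/5) − 1 ≈ -0.00404.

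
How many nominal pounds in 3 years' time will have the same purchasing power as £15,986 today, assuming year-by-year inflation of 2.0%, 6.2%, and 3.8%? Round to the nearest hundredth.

£17,974.71

Cumulative price-level factor: 1.020 × 1.062 × 1.038 = 1.12440312.
The nominal amount required is £15,986 scaled up by that factor.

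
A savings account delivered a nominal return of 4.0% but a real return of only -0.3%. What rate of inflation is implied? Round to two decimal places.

From (1+r_nom) = (1+r_real)(1+π), we get 1+π = (1 + 4.0%)/(1 − 0.3%) = 1.040/0.997 ≈ 1.04313.
So π ≈ 4.3129%.

4.31%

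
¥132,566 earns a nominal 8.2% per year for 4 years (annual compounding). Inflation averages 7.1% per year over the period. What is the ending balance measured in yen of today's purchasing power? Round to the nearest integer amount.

¥138,097

Nominal value at maturity: ¥132,566 × (1 + 8.2%)^4 ≈ ¥181,694.
Price-level factor over 4 years: (1 + 7.1%)^4 ≈ 1.3157030557.
Dividing the nominal maturity value by the price-level factor gives the value in today's money.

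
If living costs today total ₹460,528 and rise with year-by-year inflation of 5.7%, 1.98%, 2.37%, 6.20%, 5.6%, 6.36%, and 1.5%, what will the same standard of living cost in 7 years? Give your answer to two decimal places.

₹615,249.89

Cumulative price-level factor: 1.057 × 1.0198 × 1.0237 × 1.0620 × 1.056 × 1.0636 × 1.015 ≈ 1.3359663030.
Multiplying ₹460,528 by the price-level factor gives the future nominal sum.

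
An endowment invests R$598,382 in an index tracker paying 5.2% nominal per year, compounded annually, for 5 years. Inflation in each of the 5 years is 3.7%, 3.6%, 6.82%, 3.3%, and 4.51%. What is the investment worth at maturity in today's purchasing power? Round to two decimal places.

Nominal value at maturity: R$598,382 × (1 + 5.2%)^5 ≈ R$771,005.05.
Price-level factor over 5 years: 1.037 × 1.036 × 1.0682 × 1.033 × 1.0451 ≈ 1.2389370903.
Dividing the nominal maturity value by the price-level factor gives the value in today's money.

R$622,311.70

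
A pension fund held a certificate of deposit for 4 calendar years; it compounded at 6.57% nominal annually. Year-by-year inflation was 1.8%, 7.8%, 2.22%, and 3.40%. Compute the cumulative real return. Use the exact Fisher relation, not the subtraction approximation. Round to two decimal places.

11.20%

Cumulative inflation factor: 1.018 × 1.078 × 1.0222 × 1.0340 ≈ 1.15991.
Nominal growth factor: 1.28985. Real growth factor = 1.28985 / 1.15991 ≈ 1.11203.
Total real return ≈ 11.2031%.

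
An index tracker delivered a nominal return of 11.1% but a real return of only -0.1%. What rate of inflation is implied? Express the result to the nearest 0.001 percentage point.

From (1+r_nom) = (1+r_real)(1+π), we get 1+π = (1 + 11.1%)/(1 − 0.1%) = 1.111/0.999 ≈ 1.11211.
So π ≈ 11.2112%.

11.211%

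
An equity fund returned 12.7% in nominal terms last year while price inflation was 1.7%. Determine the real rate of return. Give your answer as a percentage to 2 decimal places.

Real return via the Fisher equation: (1 + 12.7%)/(1 + 1.7%) − 1 = 1.127/1.017 − 1 ≈ 0.10816.

10.82%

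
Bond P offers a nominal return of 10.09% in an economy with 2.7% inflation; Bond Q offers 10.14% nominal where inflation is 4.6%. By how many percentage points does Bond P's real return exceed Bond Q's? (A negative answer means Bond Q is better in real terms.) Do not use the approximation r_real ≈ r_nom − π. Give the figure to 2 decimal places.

Bond P real return: 1.1009/1.027 − 1 = 7.196%.
Bond Q real return: 1.1014/1.046 − 1 = 5.296%.
Difference: 7.196 − 5.296 = 1.900 pp.

1.90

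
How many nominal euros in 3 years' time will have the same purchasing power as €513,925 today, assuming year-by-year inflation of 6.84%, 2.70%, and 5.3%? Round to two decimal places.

€593,789.40

Cumulative price-level factor: 1.0684 × 1.0270 × 1.053 = 1.1554008804.
Multiplying €513,925 by the price-level factor gives the future nominal sum.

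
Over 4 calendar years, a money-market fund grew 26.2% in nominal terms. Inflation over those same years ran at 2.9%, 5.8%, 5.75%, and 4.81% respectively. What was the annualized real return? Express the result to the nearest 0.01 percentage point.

1.13%

Cumulative inflation factor: 1.029 × 1.058 × 1.0575 × 1.0481 ≈ 1.20666.
Nominal growth factor: 1.26200. Real growth factor = 1.26200 / 1.20666 ≈ 1.04586.
Annualized: 1.04586^(1/4) − 1 ≈ 0.01127.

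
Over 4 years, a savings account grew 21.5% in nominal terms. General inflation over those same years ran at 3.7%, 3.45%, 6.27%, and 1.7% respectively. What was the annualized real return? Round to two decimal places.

1.18%

Cumulative inflation factor: 1.037 × 1.0345 × 1.0627 × 1.017 ≈ 1.15942.
Nominal growth factor: 1.21500. Real growth factor = 1.21500 / 1.15942 ≈ 1.04794.
Annualized: 1.04794^(1/4) − 1 ≈ 0.01177.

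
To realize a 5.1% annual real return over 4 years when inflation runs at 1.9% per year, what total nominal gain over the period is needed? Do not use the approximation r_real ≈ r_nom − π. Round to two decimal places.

31.56%

Required annual nominal rate: (1+5.1%)(1+1.9%) − 1 = 7.0969%.
Cumulative over 4 years: (1 + 0.070969)^4 − 1 ≈ 0.31555.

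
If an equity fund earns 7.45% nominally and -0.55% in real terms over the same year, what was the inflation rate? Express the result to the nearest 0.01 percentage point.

From (1+r_nom) = (1+r_real)(1+π), we get 1+π = (1 + 7.45%)/(1 − 0.55%) = 1.0745/0.9945 ≈ 1.08044.
So π ≈ 8.0442%.

8.04%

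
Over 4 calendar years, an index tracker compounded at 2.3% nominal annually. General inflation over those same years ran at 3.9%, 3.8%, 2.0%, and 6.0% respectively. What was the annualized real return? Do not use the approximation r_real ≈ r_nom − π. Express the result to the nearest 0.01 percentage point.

Cumulative inflation factor: 1.039 × 1.038 × 1.020 × 1.060 ≈ 1.16605.
Nominal growth factor: 1.09522. Real growth factor = 1.09522 / 1.16605 ≈ 0.93926.
Annualized: 0.93926^(1/4) − 1 ≈ -0.01554.

-1.55%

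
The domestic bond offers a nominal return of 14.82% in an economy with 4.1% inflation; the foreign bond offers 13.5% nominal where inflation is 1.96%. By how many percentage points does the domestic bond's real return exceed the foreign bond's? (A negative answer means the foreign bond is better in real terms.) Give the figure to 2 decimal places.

The domestic bond real return: 1.1482/1.041 − 1 = 10.298%.
The foreign bond real return: 1.135/1.0196 − 1 = 11.318%.
Difference: 10.298 − 11.318 = -1.020 pp.

-1.02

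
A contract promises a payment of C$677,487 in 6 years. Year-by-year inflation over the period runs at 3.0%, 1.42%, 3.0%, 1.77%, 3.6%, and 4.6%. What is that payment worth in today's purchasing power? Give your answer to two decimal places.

Price-level factor over 6 years: 1.030 × 1.0142 × 1.030 × 1.0177 × 1.036 × 1.046 ≈ 1.1866134593.
Purchasing power today: C$677,487 divided by that factor.

C$570,941.61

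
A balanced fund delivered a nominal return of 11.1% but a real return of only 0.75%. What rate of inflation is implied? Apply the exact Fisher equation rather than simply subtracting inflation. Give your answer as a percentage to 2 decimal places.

10.27%

From (1+r_nom) = (1+r_real)(1+π), we get 1+π = (1 + 11.1%)/(1 + 0.75%) = 1.111/1.0075 ≈ 1.10273.
So π ≈ 10.2730%.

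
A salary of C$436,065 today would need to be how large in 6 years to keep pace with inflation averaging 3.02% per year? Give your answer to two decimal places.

Cumulative price-level factor: (1+3.02%)^6 ≈ 1.1954441009.
Multiplying C$436,065 by the price-level factor gives the future nominal sum.

C$521,291.33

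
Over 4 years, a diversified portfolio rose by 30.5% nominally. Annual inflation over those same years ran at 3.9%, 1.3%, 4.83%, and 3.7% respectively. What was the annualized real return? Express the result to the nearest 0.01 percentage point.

3.34%

Cumulative inflation factor: 1.039 × 1.013 × 1.0483 × 1.037 ≈ 1.14417.
Nominal growth factor: 1.30500. Real growth factor = 1.30500 / 1.14417 ≈ 1.14057.
Annualized: 1.14057^(1/4) − 1 ≈ 0.03343.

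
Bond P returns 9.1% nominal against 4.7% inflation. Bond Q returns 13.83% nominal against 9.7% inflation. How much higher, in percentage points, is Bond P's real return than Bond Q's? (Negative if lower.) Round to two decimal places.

0.44

Bond P real return: 1.091/1.047 − 1 = 4.202%.
Bond Q real return: 1.1383/1.097 − 1 = 3.765%.
Difference: 4.202 − 3.765 = 0.437 pp.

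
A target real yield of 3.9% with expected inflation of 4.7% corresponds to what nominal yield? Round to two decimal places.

8.78%

By the Fisher equation, 1 + r_nom = (1 + 3.9%)(1 + 4.7%) = 1.039 × 1.047 = 1.087833.
So r_nom = 8.7833%.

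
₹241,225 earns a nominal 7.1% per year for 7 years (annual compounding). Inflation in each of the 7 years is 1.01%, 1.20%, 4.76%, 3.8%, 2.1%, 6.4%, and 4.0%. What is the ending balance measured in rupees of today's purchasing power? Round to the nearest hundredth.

₹310,463.23

Nominal value at maturity: ₹241,225 × (1 + 7.1%)^7 ≈ ₹389,895.85.
Price-level factor over 7 years: 1.0101 × 1.0120 × 1.0476 × 1.038 × 1.021 × 1.064 × 1.040 ≈ 1.2558519267.
Dividing the nominal maturity value by the price-level factor gives the value in today's money.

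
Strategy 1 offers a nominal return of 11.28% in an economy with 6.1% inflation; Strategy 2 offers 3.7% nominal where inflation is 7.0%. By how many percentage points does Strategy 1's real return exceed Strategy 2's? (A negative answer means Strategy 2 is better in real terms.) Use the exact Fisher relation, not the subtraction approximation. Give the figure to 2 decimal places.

Strategy 1 real return: 1.1128/1.061 − 1 = 4.882%.
Strategy 2 real return: 1.037/1.070 − 1 = -3.084%.
Difference: 4.882 − (-3.084) = 7.966 pp.

7.97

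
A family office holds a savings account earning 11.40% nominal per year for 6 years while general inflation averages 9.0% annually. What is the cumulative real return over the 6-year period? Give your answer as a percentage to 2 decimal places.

13.96%

The annual real rate is (1+11.40%)/(1+9.0%) − 1 = 2.2018%.
Compounded over 6 years: (1 + 0.022018)^6 − 1 ≈ 0.13960.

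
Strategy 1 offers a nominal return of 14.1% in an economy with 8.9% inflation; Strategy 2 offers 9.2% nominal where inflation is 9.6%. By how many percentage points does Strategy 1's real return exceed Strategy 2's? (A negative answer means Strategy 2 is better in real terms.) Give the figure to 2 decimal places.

Strategy 1 real return: 1.141/1.089 − 1 = 4.775%.
Strategy 2 real return: 1.092/1.096 − 1 = -0.365%.
Difference: 4.775 − (-0.365) = 5.140 pp.

5.14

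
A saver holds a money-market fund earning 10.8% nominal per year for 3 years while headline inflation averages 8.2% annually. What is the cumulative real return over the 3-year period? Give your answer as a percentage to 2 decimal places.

7.38%

The annual real rate is (1+10.8%)/(1+8.2%) − 1 = 2.4030%.
Compounded over 3 years: (1 + 0.024030)^3 − 1 ≈ 0.07383.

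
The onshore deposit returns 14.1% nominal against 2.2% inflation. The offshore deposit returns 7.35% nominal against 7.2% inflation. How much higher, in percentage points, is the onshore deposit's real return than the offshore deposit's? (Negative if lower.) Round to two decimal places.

The onshore deposit real return: 1.141/1.022 − 1 = 11.644%.
The offshore deposit real return: 1.0735/1.072 − 1 = 0.140%.
Difference: 11.644 − 0.140 = 11.504 pp.

11.50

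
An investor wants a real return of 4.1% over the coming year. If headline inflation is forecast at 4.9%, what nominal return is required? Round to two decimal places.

By the Fisher equation, 1 + r_nom = (1 + 4.1%)(1 + 4.9%) = 1.041 × 1.049 = 1.092009.
So r_nom = 9.2009%.

9.20%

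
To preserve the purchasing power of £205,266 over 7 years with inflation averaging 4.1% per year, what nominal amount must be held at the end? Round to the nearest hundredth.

Cumulative price-level factor: (1+4.1%)^7 ≈ 1.3248146031.
The nominal amount required is £205,266 scaled up by that factor.

£271,939.39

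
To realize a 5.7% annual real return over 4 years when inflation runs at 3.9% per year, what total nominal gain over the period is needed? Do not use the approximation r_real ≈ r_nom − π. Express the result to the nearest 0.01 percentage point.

Required annual nominal rate: (1+5.7%)(1+3.9%) − 1 = 9.8223%.
Cumulative over 4 years: (1 + 0.098223)^4 − 1 ≈ 0.45466.

45.47%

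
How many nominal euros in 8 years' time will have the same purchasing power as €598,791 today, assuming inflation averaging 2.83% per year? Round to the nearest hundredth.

Cumulative price-level factor: (1+2.83%)^8 ≈ 1.2501401012.
Multiplying €598,791 by the price-level factor gives the future nominal sum.

€748,572.64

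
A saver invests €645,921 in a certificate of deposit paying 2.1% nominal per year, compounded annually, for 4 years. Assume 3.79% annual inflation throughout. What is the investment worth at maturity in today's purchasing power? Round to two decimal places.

Nominal value at maturity: €645,921 × (1 + 2.1%)^4 ≈ €701,911.52.
Price-level factor over 4 years: (1 + 3.79%)^4 ≈ 1.1604382830.
Dividing the nominal maturity value by the price-level factor gives the value in today's money.

€604,867.60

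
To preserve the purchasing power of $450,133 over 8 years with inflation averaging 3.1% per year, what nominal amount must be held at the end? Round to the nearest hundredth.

Cumulative price-level factor: (1+3.1%)^8 ≈ 1.2766425708.
Multiplying $450,133 by the price-level factor gives the future nominal sum.

$574,658.95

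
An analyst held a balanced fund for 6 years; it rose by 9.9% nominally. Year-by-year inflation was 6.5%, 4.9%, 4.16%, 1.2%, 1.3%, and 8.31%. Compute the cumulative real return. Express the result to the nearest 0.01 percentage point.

Cumulative inflation factor: 1.065 × 1.049 × 1.0416 × 1.012 × 1.013 × 1.0831 ≈ 1.29207.
Nominal growth factor: 1.09900. Real growth factor = 1.09900 / 1.29207 ≈ 0.85058.
Total real return ≈ -14.9424%.

-14.94%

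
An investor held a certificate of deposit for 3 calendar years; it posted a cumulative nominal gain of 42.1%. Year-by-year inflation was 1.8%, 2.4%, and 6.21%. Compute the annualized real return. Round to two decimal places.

Cumulative inflation factor: 1.018 × 1.024 × 1.0621 ≈ 1.10717.
Nominal growth factor: 1.42100. Real growth factor = 1.42100 / 1.10717 ≈ 1.28346.
Annualized: 1.28346^(1/3) − 1 ≈ 0.08674.

8.67%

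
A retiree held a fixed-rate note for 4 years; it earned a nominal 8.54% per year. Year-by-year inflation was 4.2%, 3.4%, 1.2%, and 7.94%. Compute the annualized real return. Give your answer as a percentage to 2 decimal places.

4.21%

Cumulative inflation factor: 1.042 × 1.034 × 1.012 × 1.0794 ≈ 1.17693.
Nominal growth factor: 1.38790. Real growth factor = 1.38790 / 1.17693 ≈ 1.17926.
Annualized: 1.17926^(1/4) − 1 ≈ 0.04208.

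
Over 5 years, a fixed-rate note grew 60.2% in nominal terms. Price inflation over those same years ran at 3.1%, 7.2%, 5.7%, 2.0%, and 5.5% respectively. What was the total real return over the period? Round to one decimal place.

27.4%

Cumulative inflation factor: 1.031 × 1.072 × 1.057 × 1.020 × 1.055 ≈ 1.25713.
Nominal growth factor: 1.60200. Real growth factor = 1.60200 / 1.25713 ≈ 1.27433.
Total real return ≈ 27.4329%.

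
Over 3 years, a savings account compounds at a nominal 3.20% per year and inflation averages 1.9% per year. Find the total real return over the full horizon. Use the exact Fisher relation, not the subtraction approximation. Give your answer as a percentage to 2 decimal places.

The annual real rate is (1+3.20%)/(1+1.9%) − 1 = 1.2758%.
Compounded over 3 years: (1 + 0.012758)^3 − 1 ≈ 0.03876.

3.88%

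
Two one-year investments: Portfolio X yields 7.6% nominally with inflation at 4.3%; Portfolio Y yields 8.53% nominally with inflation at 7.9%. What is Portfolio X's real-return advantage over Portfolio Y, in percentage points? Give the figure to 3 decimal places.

2.580

Portfolio X real return: 1.076/1.043 − 1 = 3.1640%.
Portfolio Y real return: 1.0853/1.079 − 1 = 0.5839%.
Difference: 3.1640 − 0.5839 = 2.5801 pp.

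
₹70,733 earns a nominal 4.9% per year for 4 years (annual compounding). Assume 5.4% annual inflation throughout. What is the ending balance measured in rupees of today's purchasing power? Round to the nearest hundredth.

Nominal value at maturity: ₹70,733 × (1 + 4.9%)^4 ≈ ₹85,649.34.
Price-level factor over 4 years: (1 + 5.4%)^4 ≈ 1.2341343591.
Dividing the nominal maturity value by the price-level factor gives the value in today's money.

₹69,400.34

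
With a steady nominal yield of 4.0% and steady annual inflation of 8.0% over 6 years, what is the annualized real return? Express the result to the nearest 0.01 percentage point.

With constant rates the annual real return is the same each year: (1+4.0%)/(1+8.0%) − 1 = -0.03704.

-3.70%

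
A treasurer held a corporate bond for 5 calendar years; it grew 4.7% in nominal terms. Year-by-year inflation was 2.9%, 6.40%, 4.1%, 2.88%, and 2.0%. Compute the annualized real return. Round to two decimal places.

-2.63%

Cumulative inflation factor: 1.029 × 1.0640 × 1.041 × 1.0288 × 1.020 ≈ 1.19602.
Nominal growth factor: 1.04700. Real growth factor = 1.04700 / 1.19602 ≈ 0.87540.
Annualized: 0.87540^(1/5) − 1 ≈ -0.02626.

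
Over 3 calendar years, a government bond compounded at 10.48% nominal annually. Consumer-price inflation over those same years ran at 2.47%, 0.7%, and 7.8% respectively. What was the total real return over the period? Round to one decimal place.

21.2%

Cumulative inflation factor: 1.0247 × 1.007 × 1.078 ≈ 1.11236.
Nominal growth factor: 1.34850. Real growth factor = 1.34850 / 1.11236 ≈ 1.21229.
Total real return ≈ 21.2289%.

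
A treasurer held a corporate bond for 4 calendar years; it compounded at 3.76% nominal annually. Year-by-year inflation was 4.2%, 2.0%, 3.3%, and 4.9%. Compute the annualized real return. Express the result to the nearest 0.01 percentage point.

Cumulative inflation factor: 1.042 × 1.020 × 1.033 × 1.049 ≈ 1.15171.
Nominal growth factor: 1.15910. Real growth factor = 1.15910 / 1.15171 ≈ 1.00641.
Annualized: 1.00641^(1/4) − 1 ≈ 0.00160.

0.16%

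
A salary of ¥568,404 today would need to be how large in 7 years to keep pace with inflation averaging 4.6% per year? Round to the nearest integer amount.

Cumulative price-level factor: (1+4.6%)^7 ≈ 1.3700038629.
Multiplying ¥568,404 by the price-level factor gives the future nominal sum.

¥778,716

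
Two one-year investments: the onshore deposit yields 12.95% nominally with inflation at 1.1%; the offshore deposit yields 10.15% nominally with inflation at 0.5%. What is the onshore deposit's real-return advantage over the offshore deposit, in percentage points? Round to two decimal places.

The onshore deposit real return: 1.1295/1.011 − 1 = 11.721%.
The offshore deposit real return: 1.1015/1.005 − 1 = 9.602%.
Difference: 11.721 − 9.602 = 2.119 pp.

2.12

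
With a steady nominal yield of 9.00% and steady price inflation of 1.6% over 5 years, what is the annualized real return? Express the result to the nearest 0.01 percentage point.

With constant rates the annual real return is the same each year: (1+9.00%)/(1+1.6%) − 1 = 0.07283.

7.28%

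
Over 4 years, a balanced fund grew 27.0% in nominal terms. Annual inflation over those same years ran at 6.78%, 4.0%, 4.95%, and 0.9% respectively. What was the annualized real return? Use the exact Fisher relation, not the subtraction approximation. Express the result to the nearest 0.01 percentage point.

Cumulative inflation factor: 1.0678 × 1.040 × 1.0495 × 1.009 ≈ 1.17597.
Nominal growth factor: 1.27000. Real growth factor = 1.27000 / 1.17597 ≈ 1.07996.
Annualized: 1.07996^(1/4) − 1 ≈ 0.01942.

1.94%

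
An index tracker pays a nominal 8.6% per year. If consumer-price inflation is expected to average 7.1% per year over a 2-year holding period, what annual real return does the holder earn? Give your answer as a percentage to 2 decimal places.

With constant rates the annual real return is the same each year: (1+8.6%)/(1+7.1%) − 1 = 0.01401.

1.40%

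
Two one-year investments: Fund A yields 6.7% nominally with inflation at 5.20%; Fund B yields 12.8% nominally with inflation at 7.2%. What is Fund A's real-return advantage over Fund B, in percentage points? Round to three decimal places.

-3.798

Fund A real return: 1.067/1.0520 − 1 = 1.4259%.
Fund B real return: 1.128/1.072 − 1 = 5.2239%.
Difference: 1.4259 − 5.2239 = -3.7980 pp.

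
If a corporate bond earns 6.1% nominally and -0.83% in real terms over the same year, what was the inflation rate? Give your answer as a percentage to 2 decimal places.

6.99%

From (1+r_nom) = (1+r_real)(1+π), we get 1+π = (1 + 6.1%)/(1 − 0.83%) = 1.061/0.9917 ≈ 1.06988.
So π ≈ 6.9880%.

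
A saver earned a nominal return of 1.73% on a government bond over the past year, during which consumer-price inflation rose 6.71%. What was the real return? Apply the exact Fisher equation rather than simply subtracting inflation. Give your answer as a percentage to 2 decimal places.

-4.67%

Real return via the Fisher equation: (1 + 1.73%)/(1 + 6.71%) − 1 = 1.0173/1.0671 − 1 ≈ -0.04667.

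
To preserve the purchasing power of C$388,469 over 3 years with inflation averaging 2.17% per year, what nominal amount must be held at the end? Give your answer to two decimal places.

C$414,311.08

Cumulative price-level factor: (1+2.17%)^3 ≈ 1.0665228883.
Multiplying C$388,469 by the price-level factor gives the future nominal sum.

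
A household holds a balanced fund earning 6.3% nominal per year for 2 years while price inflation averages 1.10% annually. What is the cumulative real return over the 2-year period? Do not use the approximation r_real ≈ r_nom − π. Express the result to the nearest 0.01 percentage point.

The annual real rate is (1+6.3%)/(1+1.10%) − 1 = 5.1434%.
Compounded over 2 years: (1 + 0.051434)^2 − 1 ≈ 0.10551.

10.55%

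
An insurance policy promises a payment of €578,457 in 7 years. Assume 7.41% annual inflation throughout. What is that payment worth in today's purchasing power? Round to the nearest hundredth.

Price-level factor over 7 years: (1 + 7.41%)^7 ≈ 1.6493507265.
Purchasing power today: €578,457 divided by that factor.

€350,718.01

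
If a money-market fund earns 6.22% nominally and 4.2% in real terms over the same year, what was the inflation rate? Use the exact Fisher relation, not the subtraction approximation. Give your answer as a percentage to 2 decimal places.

1.94%

From (1+r_nom) = (1+r_real)(1+π), we get 1+π = (1 + 6.22%)/(1 + 4.2%) = 1.0622/1.042 ≈ 1.01939.
So π ≈ 1.9386%.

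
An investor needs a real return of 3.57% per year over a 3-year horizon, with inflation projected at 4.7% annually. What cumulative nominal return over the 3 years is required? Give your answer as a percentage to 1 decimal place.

Required annual nominal rate: (1+3.57%)(1+4.7%) − 1 = 8.43779%.
Cumulative over 3 years: (1 + 0.0843779)^3 − 1 ≈ 0.27509.

27.5%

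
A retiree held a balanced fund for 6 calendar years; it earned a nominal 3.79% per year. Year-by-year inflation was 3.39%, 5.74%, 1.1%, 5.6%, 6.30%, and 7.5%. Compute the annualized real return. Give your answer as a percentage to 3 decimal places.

Cumulative inflation factor: 1.0339 × 1.0574 × 1.011 × 1.056 × 1.0630 × 1.075 ≈ 1.33375.
Nominal growth factor: 1.25007. Real growth factor = 1.25007 / 1.33375 ≈ 0.93726.
Annualized: 0.93726^(1/6) − 1 ≈ -0.01074.

-1.074%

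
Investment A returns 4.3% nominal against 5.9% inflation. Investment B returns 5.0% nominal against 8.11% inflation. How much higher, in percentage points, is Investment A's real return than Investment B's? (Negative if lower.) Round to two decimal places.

Investment A real return: 1.043/1.059 − 1 = -1.511%.
Investment B real return: 1.050/1.0811 − 1 = -2.877%.
Difference: -1.511 − (-2.877) = 1.366 pp.

1.37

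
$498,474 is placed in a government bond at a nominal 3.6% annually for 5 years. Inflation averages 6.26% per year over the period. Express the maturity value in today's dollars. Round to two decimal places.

Nominal value at maturity: $498,474 × (1 + 3.6%)^5 ≈ $594,896.33.
Price-level factor over 5 years: (1 + 6.26%)^5 ≈ 1.3547184885.
The maturity value deflated by that factor is the answer in today's purchasing power.

$439,129.11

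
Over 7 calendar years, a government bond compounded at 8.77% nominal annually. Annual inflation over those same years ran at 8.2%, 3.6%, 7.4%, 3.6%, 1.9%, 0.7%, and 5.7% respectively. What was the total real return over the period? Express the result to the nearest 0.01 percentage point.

Cumulative inflation factor: 1.082 × 1.036 × 1.074 × 1.036 × 1.019 × 1.007 × 1.057 ≈ 1.35279.
Nominal growth factor: 1.80121. Real growth factor = 1.80121 / 1.35279 ≈ 1.33148.
Total real return ≈ 33.1479%.

33.15%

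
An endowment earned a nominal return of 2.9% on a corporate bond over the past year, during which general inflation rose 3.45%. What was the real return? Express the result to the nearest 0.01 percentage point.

Real return via the Fisher equation: (1 + 2.9%)/(1 + 3.45%) − 1 = 1.029/1.0345 − 1 ≈ -0.00532.

-0.53%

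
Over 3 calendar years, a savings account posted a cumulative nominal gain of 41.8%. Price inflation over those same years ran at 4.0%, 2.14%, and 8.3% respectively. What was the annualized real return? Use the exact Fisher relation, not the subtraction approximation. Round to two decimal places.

7.22%

Cumulative inflation factor: 1.040 × 1.0214 × 1.083 ≈ 1.15042.
Nominal growth factor: 1.41800. Real growth factor = 1.41800 / 1.15042 ≈ 1.23259.
Annualized: 1.23259^(1/3) − 1 ≈ 0.07219.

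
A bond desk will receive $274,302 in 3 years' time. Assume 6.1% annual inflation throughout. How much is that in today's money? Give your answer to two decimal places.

$229,658.66

Price-level factor over 3 years: (1 + 6.1%)^3 = 1.194389981.
Purchasing power today: $274,302 divided by that factor.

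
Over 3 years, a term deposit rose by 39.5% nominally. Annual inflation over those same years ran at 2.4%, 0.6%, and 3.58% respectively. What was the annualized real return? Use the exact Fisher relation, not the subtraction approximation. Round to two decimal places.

9.35%

Cumulative inflation factor: 1.024 × 1.006 × 1.0358 ≈ 1.06702.
Nominal growth factor: 1.39500. Real growth factor = 1.39500 / 1.06702 ≈ 1.30738.
Annualized: 1.30738^(1/3) − 1 ≈ 0.09345.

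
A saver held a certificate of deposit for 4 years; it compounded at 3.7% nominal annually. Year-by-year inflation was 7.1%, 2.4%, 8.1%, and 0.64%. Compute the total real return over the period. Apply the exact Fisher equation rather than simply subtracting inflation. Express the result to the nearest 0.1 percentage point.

-3.1%

Cumulative inflation factor: 1.071 × 1.024 × 1.081 × 1.0064 ≈ 1.19312.
Nominal growth factor: 1.15642. Real growth factor = 1.15642 / 1.19312 ≈ 0.96924.
Total real return ≈ -3.0765%.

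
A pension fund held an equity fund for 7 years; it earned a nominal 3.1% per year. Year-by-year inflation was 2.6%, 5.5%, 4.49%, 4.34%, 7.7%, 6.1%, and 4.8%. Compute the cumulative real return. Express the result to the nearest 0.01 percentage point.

-12.38%

Cumulative inflation factor: 1.026 × 1.055 × 1.0449 × 1.0434 × 1.077 × 1.061 × 1.048 ≈ 1.41325.
Nominal growth factor: 1.23826. Real growth factor = 1.23826 / 1.41325 ≈ 0.87618.
Total real return ≈ -12.3821%.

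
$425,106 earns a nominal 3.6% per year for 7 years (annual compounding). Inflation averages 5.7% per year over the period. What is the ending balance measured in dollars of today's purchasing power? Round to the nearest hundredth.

$369,394.66

Nominal value at maturity: $425,106 × (1 + 3.6%)^7 ≈ $544,522.11.
Price-level factor over 7 years: (1 + 5.7%)^7 ≈ 1.4740930926.
Dividing the nominal maturity value by the price-level factor gives the value in today's money.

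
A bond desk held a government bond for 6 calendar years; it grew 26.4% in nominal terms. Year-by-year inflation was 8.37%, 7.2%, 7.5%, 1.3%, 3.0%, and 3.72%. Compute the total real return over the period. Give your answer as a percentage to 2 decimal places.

Cumulative inflation factor: 1.0837 × 1.072 × 1.075 × 1.013 × 1.030 × 1.0372 ≈ 1.35152.
Nominal growth factor: 1.26400. Real growth factor = 1.26400 / 1.35152 ≈ 0.93525.
Total real return ≈ -6.4755%.

-6.48%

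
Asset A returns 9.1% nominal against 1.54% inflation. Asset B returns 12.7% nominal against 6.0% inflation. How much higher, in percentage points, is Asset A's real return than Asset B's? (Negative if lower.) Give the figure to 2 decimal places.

1.12

Asset A real return: 1.091/1.0154 − 1 = 7.445%.
Asset B real return: 1.127/1.060 − 1 = 6.321%.
Difference: 7.445 − 6.321 = 1.124 pp.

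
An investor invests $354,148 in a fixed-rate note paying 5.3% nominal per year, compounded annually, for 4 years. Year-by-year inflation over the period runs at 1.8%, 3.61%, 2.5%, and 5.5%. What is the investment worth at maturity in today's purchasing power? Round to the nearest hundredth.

Nominal value at maturity: $354,148 × (1 + 5.3%)^4 ≈ $435,409.88.
Price-level factor over 4 years: 1.018 × 1.0361 × 1.025 × 1.055 ≈ 1.1405800650.
Dividing the nominal maturity value by the price-level factor gives the value in today's money.

$381,744.25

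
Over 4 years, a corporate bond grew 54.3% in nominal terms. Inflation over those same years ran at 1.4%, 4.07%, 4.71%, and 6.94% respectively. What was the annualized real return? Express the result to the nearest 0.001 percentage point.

6.898%

Cumulative inflation factor: 1.014 × 1.0407 × 1.0471 × 1.0694 ≈ 1.18166.
Nominal growth factor: 1.54300. Real growth factor = 1.54300 / 1.18166 ≈ 1.30579.
Annualized: 1.30579^(1/4) − 1 ≈ 0.06898.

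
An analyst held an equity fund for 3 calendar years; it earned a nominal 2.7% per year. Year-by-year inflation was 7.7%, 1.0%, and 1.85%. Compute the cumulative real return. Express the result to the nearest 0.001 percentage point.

Cumulative inflation factor: 1.077 × 1.010 × 1.0185 ≈ 1.10789.
Nominal growth factor: 1.08321. Real growth factor = 1.08321 / 1.10789 ≈ 0.97772.
Total real return ≈ -2.2283%.

-2.228%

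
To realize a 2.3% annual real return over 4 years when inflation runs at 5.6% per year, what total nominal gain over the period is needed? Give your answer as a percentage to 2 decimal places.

36.19%

Required annual nominal rate: (1+2.3%)(1+5.6%) − 1 = 8.0288%.
Cumulative over 4 years: (1 + 0.080288)^4 − 1 ≈ 0.36194.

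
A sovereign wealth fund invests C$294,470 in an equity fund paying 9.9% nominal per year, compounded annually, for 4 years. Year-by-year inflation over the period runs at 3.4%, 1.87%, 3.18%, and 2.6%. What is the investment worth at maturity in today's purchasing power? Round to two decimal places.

Nominal value at maturity: C$294,470 × (1 + 9.9%)^4 ≈ C$429,567.91.
Price-level factor over 4 years: 1.034 × 1.0187 × 1.0318 × 1.026 ≈ 1.1150895073.
The maturity value deflated by that factor is the answer in today's purchasing power.

C$385,231.77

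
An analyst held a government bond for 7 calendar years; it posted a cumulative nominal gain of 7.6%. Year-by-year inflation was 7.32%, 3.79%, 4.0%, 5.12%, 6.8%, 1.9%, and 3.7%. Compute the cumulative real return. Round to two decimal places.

Cumulative inflation factor: 1.0732 × 1.0379 × 1.040 × 1.0512 × 1.068 × 1.019 × 1.037 ≈ 1.37429.
Nominal growth factor: 1.07600. Real growth factor = 1.07600 / 1.37429 ≈ 0.78295.
Total real return ≈ -21.7051%.

-21.71%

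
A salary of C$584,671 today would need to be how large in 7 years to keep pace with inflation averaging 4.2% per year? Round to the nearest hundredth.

C$779,804.23

Cumulative price-level factor: (1+4.2%)^7 ≈ 1.3337487725.
Multiplying C$584,671 by the price-level factor gives the future nominal sum.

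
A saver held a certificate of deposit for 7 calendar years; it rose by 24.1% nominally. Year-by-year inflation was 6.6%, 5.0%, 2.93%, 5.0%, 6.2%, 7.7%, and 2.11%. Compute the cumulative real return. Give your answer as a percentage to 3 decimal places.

Cumulative inflation factor: 1.066 × 1.050 × 1.0293 × 1.050 × 1.062 × 1.077 × 1.0211 ≈ 1.41282.
Nominal growth factor: 1.24100. Real growth factor = 1.24100 / 1.41282 ≈ 0.87839.
Total real return ≈ -12.1614%.

-12.161%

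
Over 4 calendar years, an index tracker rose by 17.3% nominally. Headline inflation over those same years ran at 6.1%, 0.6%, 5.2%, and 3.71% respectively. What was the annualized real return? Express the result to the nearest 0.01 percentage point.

Cumulative inflation factor: 1.061 × 1.006 × 1.052 × 1.0371 ≈ 1.16453.
Nominal growth factor: 1.17300. Real growth factor = 1.17300 / 1.16453 ≈ 1.00728.
Annualized: 1.00728^(1/4) − 1 ≈ 0.00181.

0.18%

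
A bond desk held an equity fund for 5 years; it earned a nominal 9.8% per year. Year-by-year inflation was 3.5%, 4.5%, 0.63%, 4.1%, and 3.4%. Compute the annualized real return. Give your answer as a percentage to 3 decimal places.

Cumulative inflation factor: 1.035 × 1.045 × 1.0063 × 1.041 × 1.034 ≈ 1.17154.
Nominal growth factor: 1.59592. Real growth factor = 1.59592 / 1.17154 ≈ 1.36225.
Annualized: 1.36225^(1/5) − 1 ≈ 0.06378.

6.378%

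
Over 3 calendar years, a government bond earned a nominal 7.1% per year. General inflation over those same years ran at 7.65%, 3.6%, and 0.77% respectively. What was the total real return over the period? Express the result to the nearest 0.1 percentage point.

Cumulative inflation factor: 1.0765 × 1.036 × 1.0077 ≈ 1.12384.
Nominal growth factor: 1.22848. Real growth factor = 1.22848 / 1.12384 ≈ 1.09311.
Total real return ≈ 9.3109%.

9.3%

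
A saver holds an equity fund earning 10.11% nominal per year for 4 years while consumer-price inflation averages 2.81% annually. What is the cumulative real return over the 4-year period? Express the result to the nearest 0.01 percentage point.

31.57%

The annual real rate is (1+10.11%)/(1+2.81%) − 1 = 7.1005%.
Compounded over 4 years: (1 + 0.071005)^4 − 1 ≈ 0.31573.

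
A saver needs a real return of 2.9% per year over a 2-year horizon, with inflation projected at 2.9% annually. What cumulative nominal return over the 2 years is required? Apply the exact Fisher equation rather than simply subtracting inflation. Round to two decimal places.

12.11%

Required annual nominal rate: (1+2.9%)(1+2.9%) − 1 = 5.8841%.
Cumulative over 2 years: (1 + 0.058841)^2 − 1 ≈ 0.12114.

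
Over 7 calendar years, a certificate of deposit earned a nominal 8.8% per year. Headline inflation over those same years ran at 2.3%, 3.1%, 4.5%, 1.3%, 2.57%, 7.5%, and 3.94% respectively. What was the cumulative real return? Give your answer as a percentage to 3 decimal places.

Cumulative inflation factor: 1.023 × 1.031 × 1.045 × 1.013 × 1.0257 × 1.075 × 1.0394 ≈ 1.27959.
Nominal growth factor: 1.80469. Real growth factor = 1.80469 / 1.27959 ≈ 1.41036.
Total real return ≈ 41.0362%.

41.036%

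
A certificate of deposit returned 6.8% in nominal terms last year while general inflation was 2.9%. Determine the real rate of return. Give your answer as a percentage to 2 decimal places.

3.79%

Real return via the Fisher equation: (1 + 6.8%)/(1 + 2.9%) − 1 = 1.068/1.029 − 1 ≈ 0.03790.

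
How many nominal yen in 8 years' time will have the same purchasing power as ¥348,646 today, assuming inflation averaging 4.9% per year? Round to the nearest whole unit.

Cumulative price-level factor: (1+4.9%)^8 ≈ 1.4662360917.
The nominal amount required is ¥348,646 scaled up by that factor.

¥511,197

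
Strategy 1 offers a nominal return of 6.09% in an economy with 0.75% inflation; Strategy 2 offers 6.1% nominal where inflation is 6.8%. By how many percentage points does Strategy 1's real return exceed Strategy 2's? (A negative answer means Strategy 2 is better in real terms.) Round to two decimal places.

Strategy 1 real return: 1.0609/1.0075 − 1 = 5.300%.
Strategy 2 real return: 1.061/1.068 − 1 = -0.655%.
Difference: 5.300 − (-0.655) = 5.955 pp.

5.96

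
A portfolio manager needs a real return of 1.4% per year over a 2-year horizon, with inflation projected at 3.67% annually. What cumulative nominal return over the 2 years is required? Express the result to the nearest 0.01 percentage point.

10.51%

Required annual nominal rate: (1+1.4%)(1+3.67%) − 1 = 5.12138%.
Cumulative over 2 years: (1 + 0.0512138)^2 − 1 ≈ 0.10505.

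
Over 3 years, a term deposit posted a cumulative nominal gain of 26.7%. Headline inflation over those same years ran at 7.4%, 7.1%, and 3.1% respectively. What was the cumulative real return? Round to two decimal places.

6.84%

Cumulative inflation factor: 1.074 × 1.071 × 1.031 ≈ 1.18591.
Nominal growth factor: 1.26700. Real growth factor = 1.26700 / 1.18591 ≈ 1.06838.
Total real return ≈ 6.8376%.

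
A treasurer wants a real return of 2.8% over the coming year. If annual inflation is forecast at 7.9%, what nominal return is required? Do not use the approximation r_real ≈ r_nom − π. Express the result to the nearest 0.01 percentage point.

10.92%

By the Fisher equation, 1 + r_nom = (1 + 2.8%)(1 + 7.9%) = 1.028 × 1.079 = 1.109212.
So r_nom = 10.9212%.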